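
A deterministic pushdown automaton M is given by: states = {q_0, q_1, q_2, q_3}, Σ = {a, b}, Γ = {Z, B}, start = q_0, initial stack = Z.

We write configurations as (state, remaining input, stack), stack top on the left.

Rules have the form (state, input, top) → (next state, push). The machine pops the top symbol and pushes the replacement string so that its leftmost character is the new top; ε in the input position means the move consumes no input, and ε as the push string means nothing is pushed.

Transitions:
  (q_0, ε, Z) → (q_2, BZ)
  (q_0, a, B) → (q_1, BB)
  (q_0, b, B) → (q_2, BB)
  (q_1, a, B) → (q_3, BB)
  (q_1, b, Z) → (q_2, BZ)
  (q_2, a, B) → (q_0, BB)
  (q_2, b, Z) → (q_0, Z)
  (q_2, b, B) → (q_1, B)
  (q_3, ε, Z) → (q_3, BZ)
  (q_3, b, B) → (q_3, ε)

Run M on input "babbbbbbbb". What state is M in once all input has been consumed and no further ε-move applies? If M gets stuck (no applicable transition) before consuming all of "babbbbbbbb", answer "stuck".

(q_0, babbbbbbbb, Z)
  ε-move, top Z: go to q_2, push BZ → (q_2, babbbbbbbb, BZ)
  read b, top B: go to q_1, push B → (q_1, abbbbbbbb, BZ)
  read a, top B: go to q_3, push BB → (q_3, bbbbbbbb, BBZ)
  read b, top B: go to q_3, push ε → (q_3, bbbbbbb, BZ)
  read b, top B: go to q_3, push ε → (q_3, bbbbbb, Z)
  ε-move, top Z: go to q_3, push BZ → (q_3, bbbbbb, BZ)
  read b, top B: go to q_3, push ε → (q_3, bbbbb, Z)
  ε-move, top Z: go to q_3, push BZ → (q_3, bbbbb, BZ)
  read b, top B: go to q_3, push ε → (q_3, bbbb, Z)
  ε-move, top Z: go to q_3, push BZ → (q_3, bbbb, BZ)
  read b, top B: go to q_3, push ε → (q_3, bbb, Z)
  ε-move, top Z: go to q_3, push BZ → (q_3, bbb, BZ)
  read b, top B: go to q_3, push ε → (q_3, bb, Z)
  ε-move, top Z: go to q_3, push BZ → (q_3, bb, BZ)
  read b, top B: go to q_3, push ε → (q_3, b, Z)
  ε-move, top Z: go to q_3, push BZ → (q_3, b, BZ)
  read b, top B: go to q_3, push ε → (q_3, ε, Z)
  ε-move, top Z: go to q_3, push BZ → (q_3, ε, BZ)
All input consumed; M is in state q_3.

q_3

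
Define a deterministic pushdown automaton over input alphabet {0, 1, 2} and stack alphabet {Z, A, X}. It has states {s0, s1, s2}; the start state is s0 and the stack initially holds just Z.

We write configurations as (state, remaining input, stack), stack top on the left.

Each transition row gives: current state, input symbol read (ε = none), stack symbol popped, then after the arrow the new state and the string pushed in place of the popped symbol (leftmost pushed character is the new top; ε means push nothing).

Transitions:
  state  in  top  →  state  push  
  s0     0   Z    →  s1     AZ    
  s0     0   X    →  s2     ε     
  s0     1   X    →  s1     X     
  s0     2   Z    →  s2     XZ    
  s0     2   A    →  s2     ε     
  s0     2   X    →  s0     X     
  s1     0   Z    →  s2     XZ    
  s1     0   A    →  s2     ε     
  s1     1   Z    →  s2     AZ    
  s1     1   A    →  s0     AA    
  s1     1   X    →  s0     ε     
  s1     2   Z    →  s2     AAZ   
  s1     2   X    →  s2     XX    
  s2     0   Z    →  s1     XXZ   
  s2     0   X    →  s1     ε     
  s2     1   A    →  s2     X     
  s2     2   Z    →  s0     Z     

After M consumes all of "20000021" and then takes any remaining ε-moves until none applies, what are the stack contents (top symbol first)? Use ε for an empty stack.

XAZ

(s0, 20000021, Z)
  read 2, top Z: go to s2, push XZ → (s2, 0000021, XZ)
  read 0, top X: go to s1, push ε → (s1, 000021, Z)
  read 0, top Z: go to s2, push XZ → (s2, 00021, XZ)
  read 0, top X: go to s1, push ε → (s1, 0021, Z)
  read 0, top Z: go to s2, push XZ → (s2, 021, XZ)
  read 0, top X: go to s1, push ε → (s1, 21, Z)
  read 2, top Z: go to s2, push AAZ → (s2, 1, AAZ)
  read 1, top A: go to s2, push X → (s2, ε, XAZ)
All input consumed in state s2 with stack XAZ.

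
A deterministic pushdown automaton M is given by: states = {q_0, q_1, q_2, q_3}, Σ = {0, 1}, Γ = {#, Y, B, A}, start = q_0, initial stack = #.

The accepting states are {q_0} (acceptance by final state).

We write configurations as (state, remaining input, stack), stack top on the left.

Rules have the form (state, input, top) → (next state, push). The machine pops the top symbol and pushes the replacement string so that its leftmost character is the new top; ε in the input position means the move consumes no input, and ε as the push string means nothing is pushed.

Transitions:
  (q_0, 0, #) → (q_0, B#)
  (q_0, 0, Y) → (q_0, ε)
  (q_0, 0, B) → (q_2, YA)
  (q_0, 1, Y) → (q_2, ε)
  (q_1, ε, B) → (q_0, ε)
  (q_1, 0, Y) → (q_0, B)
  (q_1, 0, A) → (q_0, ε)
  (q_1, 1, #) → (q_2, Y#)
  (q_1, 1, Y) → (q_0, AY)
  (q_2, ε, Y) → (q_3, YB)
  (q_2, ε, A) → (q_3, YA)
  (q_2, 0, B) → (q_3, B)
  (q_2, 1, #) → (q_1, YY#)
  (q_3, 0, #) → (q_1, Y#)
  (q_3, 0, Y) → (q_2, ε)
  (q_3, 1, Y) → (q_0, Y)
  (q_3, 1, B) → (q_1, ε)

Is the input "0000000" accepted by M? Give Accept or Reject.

Reject

(q_0, 0000000, #)
  read 0, top #: go to q_0, push B# → (q_0, 000000, B#)
  read 0, top B: go to q_2, push YA → (q_2, 00000, YA#)
  ε-move, top Y: go to q_3, push YB → (q_3, 00000, YBA#)
  read 0, top Y: go to q_2, push ε → (q_2, 0000, BA#)
  read 0, top B: go to q_3, push B → (q_3, 000, BA#)
No transition applies at (q_3, 000, BA#); input not fully consumed.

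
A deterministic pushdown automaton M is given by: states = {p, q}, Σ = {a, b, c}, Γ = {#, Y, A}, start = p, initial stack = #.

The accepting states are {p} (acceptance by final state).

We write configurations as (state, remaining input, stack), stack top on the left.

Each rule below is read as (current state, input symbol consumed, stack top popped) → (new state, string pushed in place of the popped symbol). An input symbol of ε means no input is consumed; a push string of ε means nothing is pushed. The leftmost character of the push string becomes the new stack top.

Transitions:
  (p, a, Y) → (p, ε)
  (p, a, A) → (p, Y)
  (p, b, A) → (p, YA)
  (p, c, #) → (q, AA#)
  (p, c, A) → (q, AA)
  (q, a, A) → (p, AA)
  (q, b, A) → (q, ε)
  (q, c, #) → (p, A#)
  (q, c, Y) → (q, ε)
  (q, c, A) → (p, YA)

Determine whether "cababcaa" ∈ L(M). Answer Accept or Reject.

(p, cababcaa, #)
  read c, top #: go to q, push AA# → (q, ababcaa, AA#)
  read a, top A: go to p, push AA → (p, babcaa, AAA#)
  read b, top A: go to p, push YA → (p, abcaa, YAAA#)
  read a, top Y: go to p, push ε → (p, bcaa, AAA#)
  read b, top A: go to p, push YA → (p, caa, YAAA#)
No transition applies at (p, caa, YAAA#); input not fully consumed.

Reject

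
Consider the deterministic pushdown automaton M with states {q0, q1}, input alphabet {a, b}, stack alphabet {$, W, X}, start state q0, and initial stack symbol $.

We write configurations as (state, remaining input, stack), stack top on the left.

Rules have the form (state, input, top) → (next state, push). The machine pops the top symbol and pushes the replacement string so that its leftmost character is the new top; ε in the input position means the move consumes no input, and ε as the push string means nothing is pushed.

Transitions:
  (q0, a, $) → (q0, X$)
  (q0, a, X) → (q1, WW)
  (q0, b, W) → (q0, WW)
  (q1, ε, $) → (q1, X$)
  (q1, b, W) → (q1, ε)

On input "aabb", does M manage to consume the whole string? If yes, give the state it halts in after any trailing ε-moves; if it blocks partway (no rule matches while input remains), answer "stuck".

q1

(q0, aabb, $)
  read a, top $: go to q0, push X$ → (q0, abb, X$)
  read a, top X: go to q1, push WW → (q1, bb, WW$)
  read b, top W: go to q1, push ε → (q1, b, W$)
  read b, top W: go to q1, push ε → (q1, ε, $)
  ε-move, top $: go to q1, push X$ → (q1, ε, X$)
All input consumed; M is in state q1.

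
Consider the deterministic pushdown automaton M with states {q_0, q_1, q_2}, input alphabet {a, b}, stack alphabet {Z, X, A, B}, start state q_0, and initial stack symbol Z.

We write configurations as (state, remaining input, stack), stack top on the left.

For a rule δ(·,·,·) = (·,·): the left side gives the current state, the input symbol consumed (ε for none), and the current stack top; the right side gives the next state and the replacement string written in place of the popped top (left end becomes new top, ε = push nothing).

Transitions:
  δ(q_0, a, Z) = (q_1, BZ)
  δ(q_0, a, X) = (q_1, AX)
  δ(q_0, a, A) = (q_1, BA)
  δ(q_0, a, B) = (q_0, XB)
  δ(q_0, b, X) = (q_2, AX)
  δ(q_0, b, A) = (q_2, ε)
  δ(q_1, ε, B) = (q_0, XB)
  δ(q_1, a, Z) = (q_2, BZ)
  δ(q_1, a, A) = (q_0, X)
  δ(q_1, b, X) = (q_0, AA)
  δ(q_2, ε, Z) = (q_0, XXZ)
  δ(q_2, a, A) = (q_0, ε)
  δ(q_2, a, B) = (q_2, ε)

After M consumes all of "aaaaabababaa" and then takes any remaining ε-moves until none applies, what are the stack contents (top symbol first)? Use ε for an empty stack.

(q_0, aaaaabababaa, Z) ⊢ (q_1, aaaabababaa, BZ) ⊢ (q_0, aaaabababaa, XBZ) ⊢ (q_1, aaabababaa, AXBZ) ⊢ (q_0, aabababaa, XXBZ) ⊢ (q_1, abababaa, AXXBZ) ⊢ (q_0, bababaa, XXXBZ) ⊢ (q_2, ababaa, AXXXBZ) ⊢ (q_0, babaa, XXXBZ) ⊢ (q_2, abaa, AXXXBZ) ⊢ (q_0, baa, XXXBZ) ⊢ (q_2, aa, AXXXBZ) ⊢ (q_0, a, XXXBZ) ⊢ (q_1, ε, AXXXBZ)
All input consumed in state q_1 with stack AXXXBZ.

AXXXBZ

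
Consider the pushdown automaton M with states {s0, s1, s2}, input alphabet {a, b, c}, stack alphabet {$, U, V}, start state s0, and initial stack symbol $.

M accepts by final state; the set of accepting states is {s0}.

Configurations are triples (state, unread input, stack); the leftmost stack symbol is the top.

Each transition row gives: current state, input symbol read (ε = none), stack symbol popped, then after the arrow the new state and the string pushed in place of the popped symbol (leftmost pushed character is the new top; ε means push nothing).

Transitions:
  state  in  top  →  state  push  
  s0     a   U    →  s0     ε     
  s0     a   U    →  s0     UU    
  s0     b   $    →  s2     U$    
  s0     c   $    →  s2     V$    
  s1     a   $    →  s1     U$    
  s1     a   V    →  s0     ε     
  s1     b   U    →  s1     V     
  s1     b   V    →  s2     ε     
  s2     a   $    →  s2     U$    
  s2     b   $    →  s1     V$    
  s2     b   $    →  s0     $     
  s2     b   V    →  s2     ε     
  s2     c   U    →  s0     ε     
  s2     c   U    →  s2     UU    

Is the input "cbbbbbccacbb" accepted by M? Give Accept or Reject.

One accepting computation: (s0, cbbbbbccacbb, $) ⊢ (s2, bbbbbccacbb, V$) ⊢ (s2, bbbbccacbb, $) ⊢ (s1, bbbccacbb, V$) ⊢ (s2, bbccacbb, $) ⊢ (s0, bccacbb, $) ⊢ (s2, ccacbb, U$) ⊢ (s2, cacbb, UU$) ⊢ (s0, acbb, U$) ⊢ (s0, cbb, $) ⊢ (s2, bb, V$) ⊢ (s2, b, $) ⊢ (s0, ε, $)
All input consumed and state s0 ∈ F.

Accept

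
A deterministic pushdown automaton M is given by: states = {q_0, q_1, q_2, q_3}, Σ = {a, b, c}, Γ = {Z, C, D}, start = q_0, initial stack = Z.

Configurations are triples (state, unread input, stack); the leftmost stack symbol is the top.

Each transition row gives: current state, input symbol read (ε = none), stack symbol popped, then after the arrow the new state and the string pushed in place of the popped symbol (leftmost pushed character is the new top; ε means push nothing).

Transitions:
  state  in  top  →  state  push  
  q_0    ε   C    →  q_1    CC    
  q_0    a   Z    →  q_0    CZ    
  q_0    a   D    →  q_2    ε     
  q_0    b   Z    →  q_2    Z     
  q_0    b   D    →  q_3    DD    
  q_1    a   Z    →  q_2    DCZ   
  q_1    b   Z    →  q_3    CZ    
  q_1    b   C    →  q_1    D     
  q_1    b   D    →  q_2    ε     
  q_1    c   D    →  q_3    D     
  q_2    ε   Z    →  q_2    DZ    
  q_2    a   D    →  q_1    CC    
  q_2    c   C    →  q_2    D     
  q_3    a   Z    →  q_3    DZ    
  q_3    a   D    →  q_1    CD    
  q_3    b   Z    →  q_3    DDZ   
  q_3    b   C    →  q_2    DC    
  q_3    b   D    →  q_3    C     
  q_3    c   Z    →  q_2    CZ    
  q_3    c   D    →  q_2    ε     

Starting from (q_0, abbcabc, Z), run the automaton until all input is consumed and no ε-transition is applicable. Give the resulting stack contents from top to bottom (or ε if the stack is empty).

DCZ

(q_0, abbcabc, Z)
  read a, top Z: go to q_0, push CZ → (q_0, bbcabc, CZ)
  ε-move, top C: go to q_1, push CC → (q_1, bbcabc, CCZ)
  read b, top C: go to q_1, push D → (q_1, bcabc, DCZ)
  read b, top D: go to q_2, push ε → (q_2, cabc, CZ)
  read c, top C: go to q_2, push D → (q_2, abc, DZ)
  read a, top D: go to q_1, push CC → (q_1, bc, CCZ)
  read b, top C: go to q_1, push D → (q_1, c, DCZ)
  read c, top D: go to q_3, push D → (q_3, ε, DCZ)
All input consumed in state q_3 with stack DCZ.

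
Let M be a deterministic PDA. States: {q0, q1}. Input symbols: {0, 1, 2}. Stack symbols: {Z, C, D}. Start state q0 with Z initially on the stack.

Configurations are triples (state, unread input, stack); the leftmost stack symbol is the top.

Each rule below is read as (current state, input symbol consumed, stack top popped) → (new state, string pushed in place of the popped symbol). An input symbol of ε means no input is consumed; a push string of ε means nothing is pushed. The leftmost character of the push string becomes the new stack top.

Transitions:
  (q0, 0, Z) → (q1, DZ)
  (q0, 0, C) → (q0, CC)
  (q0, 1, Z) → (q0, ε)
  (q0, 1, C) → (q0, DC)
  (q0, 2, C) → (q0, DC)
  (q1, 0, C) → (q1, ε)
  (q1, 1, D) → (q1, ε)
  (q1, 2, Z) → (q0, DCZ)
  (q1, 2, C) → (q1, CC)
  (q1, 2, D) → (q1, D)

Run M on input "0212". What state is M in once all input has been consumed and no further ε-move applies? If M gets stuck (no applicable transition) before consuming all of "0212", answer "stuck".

(q0, 0212, Z) ⊢ (q1, 212, DZ) ⊢ (q1, 12, DZ) ⊢ (q1, 2, Z) ⊢ (q0, ε, DCZ)
All input consumed; M is in state q0.

q0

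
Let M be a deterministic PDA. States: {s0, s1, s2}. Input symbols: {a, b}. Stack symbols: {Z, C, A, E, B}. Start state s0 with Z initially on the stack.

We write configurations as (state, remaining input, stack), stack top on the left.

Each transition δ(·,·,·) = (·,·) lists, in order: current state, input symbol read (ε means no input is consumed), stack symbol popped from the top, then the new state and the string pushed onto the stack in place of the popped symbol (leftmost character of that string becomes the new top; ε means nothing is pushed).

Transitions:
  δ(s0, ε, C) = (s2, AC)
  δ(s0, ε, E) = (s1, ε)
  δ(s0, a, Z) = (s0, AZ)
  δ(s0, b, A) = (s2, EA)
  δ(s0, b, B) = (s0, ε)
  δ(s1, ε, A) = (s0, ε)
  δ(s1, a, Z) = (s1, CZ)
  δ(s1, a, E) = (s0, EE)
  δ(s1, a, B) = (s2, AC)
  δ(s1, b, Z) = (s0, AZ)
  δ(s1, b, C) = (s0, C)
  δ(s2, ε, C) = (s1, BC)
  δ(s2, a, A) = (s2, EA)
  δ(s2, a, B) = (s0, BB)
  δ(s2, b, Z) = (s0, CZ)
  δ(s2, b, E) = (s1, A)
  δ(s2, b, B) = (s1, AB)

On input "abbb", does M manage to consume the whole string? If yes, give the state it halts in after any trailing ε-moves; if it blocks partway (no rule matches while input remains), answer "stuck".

s2

(s0, abbb, Z)
  read a, top Z: go to s0, push AZ → (s0, bbb, AZ)
  read b, top A: go to s2, push EA → (s2, bb, EAZ)
  read b, top E: go to s1, push A → (s1, b, AAZ)
  ε-move, top A: go to s0, push ε → (s0, b, AZ)
  read b, top A: go to s2, push EA → (s2, ε, EAZ)
All input consumed; M is in state s2.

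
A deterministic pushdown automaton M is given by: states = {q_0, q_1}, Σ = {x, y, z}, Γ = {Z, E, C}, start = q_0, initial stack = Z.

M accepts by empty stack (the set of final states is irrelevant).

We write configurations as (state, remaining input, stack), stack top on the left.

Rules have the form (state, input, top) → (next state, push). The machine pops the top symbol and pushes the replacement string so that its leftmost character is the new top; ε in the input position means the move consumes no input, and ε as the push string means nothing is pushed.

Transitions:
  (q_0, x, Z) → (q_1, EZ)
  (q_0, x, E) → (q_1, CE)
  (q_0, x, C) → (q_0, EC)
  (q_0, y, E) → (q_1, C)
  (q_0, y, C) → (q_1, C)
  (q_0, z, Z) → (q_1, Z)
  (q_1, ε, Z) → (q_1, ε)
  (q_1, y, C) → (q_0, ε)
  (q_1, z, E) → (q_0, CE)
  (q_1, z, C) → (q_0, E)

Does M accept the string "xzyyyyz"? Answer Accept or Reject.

Accept

(q_0, xzyyyyz, Z)
  read x, top Z: go to q_1, push EZ → (q_1, zyyyyz, EZ)
  read z, top E: go to q_0, push CE → (q_0, yyyyz, CEZ)
  read y, top C: go to q_1, push C → (q_1, yyyz, CEZ)
  read y, top C: go to q_0, push ε → (q_0, yyz, EZ)
  read y, top E: go to q_1, push C → (q_1, yz, CZ)
  read y, top C: go to q_0, push ε → (q_0, z, Z)
  read z, top Z: go to q_1, push Z → (q_1, ε, Z)
  ε-move, top Z: go to q_1, push ε → (q_1, ε, ε)
All input consumed and the stack is empty.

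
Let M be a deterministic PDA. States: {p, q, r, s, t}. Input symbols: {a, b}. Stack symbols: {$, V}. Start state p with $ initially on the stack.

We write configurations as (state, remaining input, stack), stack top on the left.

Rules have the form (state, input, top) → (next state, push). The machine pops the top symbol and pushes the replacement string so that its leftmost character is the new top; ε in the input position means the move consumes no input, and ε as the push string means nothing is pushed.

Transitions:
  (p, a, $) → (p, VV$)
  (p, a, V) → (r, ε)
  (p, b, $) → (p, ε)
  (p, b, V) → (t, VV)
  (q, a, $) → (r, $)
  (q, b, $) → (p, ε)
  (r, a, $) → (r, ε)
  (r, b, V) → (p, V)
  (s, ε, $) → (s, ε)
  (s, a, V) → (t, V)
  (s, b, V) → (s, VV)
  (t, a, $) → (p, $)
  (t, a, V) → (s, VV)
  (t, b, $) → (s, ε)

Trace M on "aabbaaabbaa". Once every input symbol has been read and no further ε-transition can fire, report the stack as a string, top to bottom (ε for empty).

(p, aabbaaabbaa, $)
  read a, top $: go to p, push VV$ → (p, abbaaabbaa, VV$)
  read a, top V: go to r, push ε → (r, bbaaabbaa, V$)
  read b, top V: go to p, push V → (p, baaabbaa, V$)
  read b, top V: go to t, push VV → (t, aaabbaa, VV$)
  read a, top V: go to s, push VV → (s, aabbaa, VVV$)
  read a, top V: go to t, push V → (t, abbaa, VVV$)
  read a, top V: go to s, push VV → (s, bbaa, VVVV$)
  read b, top V: go to s, push VV → (s, baa, VVVVV$)
  read b, top V: go to s, push VV → (s, aa, VVVVVV$)
  read a, top V: go to t, push V → (t, a, VVVVVV$)
  read a, top V: go to s, push VV → (s, ε, VVVVVVV$)
All input consumed in state s with stack VVVVVVV$.

VVVVVVV$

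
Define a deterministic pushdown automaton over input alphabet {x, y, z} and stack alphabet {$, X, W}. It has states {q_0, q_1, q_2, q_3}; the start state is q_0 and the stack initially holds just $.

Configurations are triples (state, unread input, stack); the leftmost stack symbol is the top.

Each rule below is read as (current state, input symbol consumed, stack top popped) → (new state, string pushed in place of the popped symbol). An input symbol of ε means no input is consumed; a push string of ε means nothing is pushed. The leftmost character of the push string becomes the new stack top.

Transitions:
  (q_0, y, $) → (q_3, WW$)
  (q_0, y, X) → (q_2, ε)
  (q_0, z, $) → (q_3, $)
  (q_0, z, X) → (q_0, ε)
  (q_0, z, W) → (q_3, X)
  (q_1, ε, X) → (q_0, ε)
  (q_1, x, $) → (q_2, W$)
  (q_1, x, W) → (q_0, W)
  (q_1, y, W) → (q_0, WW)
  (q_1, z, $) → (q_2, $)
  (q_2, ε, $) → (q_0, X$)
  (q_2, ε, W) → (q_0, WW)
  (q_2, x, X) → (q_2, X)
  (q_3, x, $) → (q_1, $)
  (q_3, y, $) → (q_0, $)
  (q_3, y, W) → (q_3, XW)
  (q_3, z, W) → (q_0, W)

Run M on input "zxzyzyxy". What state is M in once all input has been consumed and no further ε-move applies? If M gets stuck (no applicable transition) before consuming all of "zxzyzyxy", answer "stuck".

stuck

(q_0, zxzyzyxy, $)
  read z, top $: go to q_3, push $ → (q_3, xzyzyxy, $)
  read x, top $: go to q_1, push $ → (q_1, zyzyxy, $)
  read z, top $: go to q_2, push $ → (q_2, yzyxy, $)
  ε-move, top $: go to q_0, push X$ → (q_0, yzyxy, X$)
  read y, top X: go to q_2, push ε → (q_2, zyxy, $)
  ε-move, top $: go to q_0, push X$ → (q_0, zyxy, X$)
  read z, top X: go to q_0, push ε → (q_0, yxy, $)
  read y, top $: go to q_3, push WW$ → (q_3, xy, WW$)
No transition for (q_3, x, top W); M blocks with input xy remaining.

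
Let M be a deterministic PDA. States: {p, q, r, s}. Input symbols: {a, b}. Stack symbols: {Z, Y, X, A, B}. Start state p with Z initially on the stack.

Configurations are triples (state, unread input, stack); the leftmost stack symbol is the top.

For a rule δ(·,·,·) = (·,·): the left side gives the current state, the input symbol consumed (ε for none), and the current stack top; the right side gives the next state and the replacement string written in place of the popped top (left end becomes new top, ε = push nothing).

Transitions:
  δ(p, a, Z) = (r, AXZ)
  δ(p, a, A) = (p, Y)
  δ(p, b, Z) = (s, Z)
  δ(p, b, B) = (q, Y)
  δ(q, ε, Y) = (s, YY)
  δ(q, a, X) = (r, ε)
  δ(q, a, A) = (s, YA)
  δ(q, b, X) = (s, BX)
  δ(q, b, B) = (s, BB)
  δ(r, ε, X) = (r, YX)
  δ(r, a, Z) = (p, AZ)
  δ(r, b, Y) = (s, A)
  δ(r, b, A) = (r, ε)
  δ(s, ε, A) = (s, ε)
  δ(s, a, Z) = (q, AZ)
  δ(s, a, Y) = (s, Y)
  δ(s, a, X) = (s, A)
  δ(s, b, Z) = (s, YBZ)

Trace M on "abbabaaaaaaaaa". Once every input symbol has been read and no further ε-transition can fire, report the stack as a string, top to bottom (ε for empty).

(p, abbabaaaaaaaaa, Z)
  read a, top Z: go to r, push AXZ → (r, bbabaaaaaaaaa, AXZ)
  read b, top A: go to r, push ε → (r, babaaaaaaaaa, XZ)
  ε-move, top X: go to r, push YX → (r, babaaaaaaaaa, YXZ)
  read b, top Y: go to s, push A → (s, abaaaaaaaaa, AXZ)
  ε-move, top A: go to s, push ε → (s, abaaaaaaaaa, XZ)
  read a, top X: go to s, push A → (s, baaaaaaaaa, AZ)
  ε-move, top A: go to s, push ε → (s, baaaaaaaaa, Z)
  read b, top Z: go to s, push YBZ → (s, aaaaaaaaa, YBZ)
  read a, top Y: go to s, push Y → (s, aaaaaaaa, YBZ)
  read a, top Y: go to s, push Y → (s, aaaaaaa, YBZ)
  read a, top Y: go to s, push Y → (s, aaaaaa, YBZ)
  read a, top Y: go to s, push Y → (s, aaaaa, YBZ)
  read a, top Y: go to s, push Y → (s, aaaa, YBZ)
  read a, top Y: go to s, push Y → (s, aaa, YBZ)
  read a, top Y: go to s, push Y → (s, aa, YBZ)
  read a, top Y: go to s, push Y → (s, a, YBZ)
  read a, top Y: go to s, push Y → (s, ε, YBZ)
All input consumed in state s with stack YBZ.

YBZ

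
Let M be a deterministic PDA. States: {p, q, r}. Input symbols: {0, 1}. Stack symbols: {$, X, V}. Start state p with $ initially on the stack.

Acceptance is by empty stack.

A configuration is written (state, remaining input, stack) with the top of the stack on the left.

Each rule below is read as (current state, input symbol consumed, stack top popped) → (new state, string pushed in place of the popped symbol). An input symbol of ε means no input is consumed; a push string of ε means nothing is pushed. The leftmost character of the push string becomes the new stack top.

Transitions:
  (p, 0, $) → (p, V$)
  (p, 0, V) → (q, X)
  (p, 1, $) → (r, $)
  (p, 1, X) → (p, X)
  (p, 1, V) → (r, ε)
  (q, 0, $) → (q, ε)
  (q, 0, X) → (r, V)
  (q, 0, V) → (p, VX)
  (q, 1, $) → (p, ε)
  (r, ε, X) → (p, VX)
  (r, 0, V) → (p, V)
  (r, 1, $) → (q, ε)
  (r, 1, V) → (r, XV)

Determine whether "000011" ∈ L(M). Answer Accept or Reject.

Accept

(p, 000011, $)
  read 0, top $: go to p, push V$ → (p, 00011, V$)
  read 0, top V: go to q, push X → (q, 0011, X$)
  read 0, top X: go to r, push V → (r, 011, V$)
  read 0, top V: go to p, push V → (p, 11, V$)
  read 1, top V: go to r, push ε → (r, 1, $)
  read 1, top $: go to q, push ε → (q, ε, ε)
All input consumed and the stack is empty.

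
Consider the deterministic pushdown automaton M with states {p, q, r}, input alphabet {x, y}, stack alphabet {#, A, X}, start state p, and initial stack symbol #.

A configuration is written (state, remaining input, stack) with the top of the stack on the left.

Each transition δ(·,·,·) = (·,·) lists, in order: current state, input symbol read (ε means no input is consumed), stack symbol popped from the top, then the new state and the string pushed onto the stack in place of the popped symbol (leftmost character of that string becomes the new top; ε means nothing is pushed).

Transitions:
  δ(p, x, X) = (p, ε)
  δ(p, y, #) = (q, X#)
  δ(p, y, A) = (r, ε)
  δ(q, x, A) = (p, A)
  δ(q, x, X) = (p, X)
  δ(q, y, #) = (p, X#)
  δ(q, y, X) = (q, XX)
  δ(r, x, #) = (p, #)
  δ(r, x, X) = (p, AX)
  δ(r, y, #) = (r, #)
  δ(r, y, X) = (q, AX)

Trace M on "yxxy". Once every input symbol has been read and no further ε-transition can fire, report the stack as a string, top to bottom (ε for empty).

(p, yxxy, #)
  read y, top #: go to q, push X# → (q, xxy, X#)
  read x, top X: go to p, push X → (p, xy, X#)
  read x, top X: go to p, push ε → (p, y, #)
  read y, top #: go to q, push X# → (q, ε, X#)
All input consumed in state q with stack X#.

X#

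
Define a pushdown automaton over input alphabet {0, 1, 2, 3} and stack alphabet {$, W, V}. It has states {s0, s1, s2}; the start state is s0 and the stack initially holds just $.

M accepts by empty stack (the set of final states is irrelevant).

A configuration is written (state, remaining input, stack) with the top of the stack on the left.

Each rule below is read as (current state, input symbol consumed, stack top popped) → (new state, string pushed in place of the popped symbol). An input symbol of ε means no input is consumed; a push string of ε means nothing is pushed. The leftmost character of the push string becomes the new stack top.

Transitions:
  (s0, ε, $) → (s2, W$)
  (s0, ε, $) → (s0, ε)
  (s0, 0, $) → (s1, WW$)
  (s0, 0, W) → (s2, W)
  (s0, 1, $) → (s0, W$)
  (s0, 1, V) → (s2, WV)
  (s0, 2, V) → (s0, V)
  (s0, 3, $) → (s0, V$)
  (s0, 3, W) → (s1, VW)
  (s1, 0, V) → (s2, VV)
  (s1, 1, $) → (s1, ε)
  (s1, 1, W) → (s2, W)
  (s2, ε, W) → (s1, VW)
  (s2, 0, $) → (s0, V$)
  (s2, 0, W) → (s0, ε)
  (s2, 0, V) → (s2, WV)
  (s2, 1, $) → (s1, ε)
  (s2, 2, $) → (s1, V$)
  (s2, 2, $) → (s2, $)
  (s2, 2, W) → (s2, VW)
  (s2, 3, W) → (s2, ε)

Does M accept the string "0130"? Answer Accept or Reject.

One accepting computation: (s0, 0130, $) ⊢ (s1, 130, WW$) ⊢ (s2, 30, WW$) ⊢ (s2, 0, W$) ⊢ (s0, ε, $) ⊢ (s0, ε, ε)
All input consumed and the stack is empty.

Accept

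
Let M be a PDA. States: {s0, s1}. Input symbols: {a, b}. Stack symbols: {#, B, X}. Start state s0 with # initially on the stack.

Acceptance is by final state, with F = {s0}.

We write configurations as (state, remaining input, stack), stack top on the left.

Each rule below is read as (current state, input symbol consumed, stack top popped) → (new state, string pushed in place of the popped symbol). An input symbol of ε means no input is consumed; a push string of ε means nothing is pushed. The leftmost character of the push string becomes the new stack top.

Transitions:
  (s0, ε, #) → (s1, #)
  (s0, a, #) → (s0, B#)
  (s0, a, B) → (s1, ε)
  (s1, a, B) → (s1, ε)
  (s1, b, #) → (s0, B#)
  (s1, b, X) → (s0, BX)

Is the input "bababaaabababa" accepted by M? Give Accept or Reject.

No computation consumes all input and reaches a final state.

Reject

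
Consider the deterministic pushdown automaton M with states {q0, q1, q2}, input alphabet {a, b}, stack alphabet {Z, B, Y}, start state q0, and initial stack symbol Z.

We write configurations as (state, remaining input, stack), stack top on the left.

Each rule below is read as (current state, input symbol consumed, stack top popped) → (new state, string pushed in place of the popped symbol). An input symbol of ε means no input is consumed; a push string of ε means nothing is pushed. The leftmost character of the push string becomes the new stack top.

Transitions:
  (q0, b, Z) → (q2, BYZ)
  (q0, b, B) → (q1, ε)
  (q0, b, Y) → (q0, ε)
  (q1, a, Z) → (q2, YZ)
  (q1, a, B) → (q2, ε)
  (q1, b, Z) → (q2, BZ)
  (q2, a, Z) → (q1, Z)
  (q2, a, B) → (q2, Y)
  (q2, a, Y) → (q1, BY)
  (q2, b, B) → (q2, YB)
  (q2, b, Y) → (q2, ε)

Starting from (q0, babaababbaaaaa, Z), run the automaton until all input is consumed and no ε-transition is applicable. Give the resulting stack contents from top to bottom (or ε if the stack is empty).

(q0, babaababbaaaaa, Z) ⊢ (q2, abaababbaaaaa, BYZ) ⊢ (q2, baababbaaaaa, YYZ) ⊢ (q2, aababbaaaaa, YZ) ⊢ (q1, ababbaaaaa, BYZ) ⊢ (q2, babbaaaaa, YZ) ⊢ (q2, abbaaaaa, Z) ⊢ (q1, bbaaaaa, Z) ⊢ (q2, baaaaa, BZ) ⊢ (q2, aaaaa, YBZ) ⊢ (q1, aaaa, BYBZ) ⊢ (q2, aaa, YBZ) ⊢ (q1, aa, BYBZ) ⊢ (q2, a, YBZ) ⊢ (q1, ε, BYBZ)
All input consumed in state q1 with stack BYBZ.

BYBZ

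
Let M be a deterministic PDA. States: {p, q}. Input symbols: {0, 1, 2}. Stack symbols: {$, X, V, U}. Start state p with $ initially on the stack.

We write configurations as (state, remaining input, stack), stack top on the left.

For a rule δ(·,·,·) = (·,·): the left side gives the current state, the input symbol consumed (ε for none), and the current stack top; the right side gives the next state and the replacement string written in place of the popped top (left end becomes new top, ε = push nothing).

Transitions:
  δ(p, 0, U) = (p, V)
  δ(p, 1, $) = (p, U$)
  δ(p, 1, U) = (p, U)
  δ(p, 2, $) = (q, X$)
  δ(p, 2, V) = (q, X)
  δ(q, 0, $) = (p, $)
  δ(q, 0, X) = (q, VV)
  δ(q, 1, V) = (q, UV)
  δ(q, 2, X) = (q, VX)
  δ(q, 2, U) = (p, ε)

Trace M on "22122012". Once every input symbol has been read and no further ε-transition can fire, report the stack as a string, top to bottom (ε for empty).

VVX$

(p, 22122012, $)
  read 2, top $: go to q, push X$ → (q, 2122012, X$)
  read 2, top X: go to q, push VX → (q, 122012, VX$)
  read 1, top V: go to q, push UV → (q, 22012, UVX$)
  read 2, top U: go to p, push ε → (p, 2012, VX$)
  read 2, top V: go to q, push X → (q, 012, XX$)
  read 0, top X: go to q, push VV → (q, 12, VVX$)
  read 1, top V: go to q, push UV → (q, 2, UVVX$)
  read 2, top U: go to p, push ε → (p, ε, VVX$)
All input consumed in state p with stack VVX$.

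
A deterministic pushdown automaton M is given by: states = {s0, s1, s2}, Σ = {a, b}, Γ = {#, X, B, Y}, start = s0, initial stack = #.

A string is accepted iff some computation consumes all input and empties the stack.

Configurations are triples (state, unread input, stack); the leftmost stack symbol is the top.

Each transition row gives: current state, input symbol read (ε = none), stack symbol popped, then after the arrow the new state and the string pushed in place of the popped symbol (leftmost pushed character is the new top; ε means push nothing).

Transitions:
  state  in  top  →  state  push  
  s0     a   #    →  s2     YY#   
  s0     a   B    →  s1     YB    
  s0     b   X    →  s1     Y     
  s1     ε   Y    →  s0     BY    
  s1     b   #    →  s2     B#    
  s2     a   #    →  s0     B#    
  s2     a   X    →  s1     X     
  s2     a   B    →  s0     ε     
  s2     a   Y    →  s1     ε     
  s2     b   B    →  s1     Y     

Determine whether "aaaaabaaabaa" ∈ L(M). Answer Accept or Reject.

Reject

(s0, aaaaabaaabaa, #) ⊢ (s2, aaaabaaabaa, YY#) ⊢ (s1, aaabaaabaa, Y#) ⊢ (s0, aaabaaabaa, BY#) ⊢ (s1, aabaaabaa, YBY#) ⊢ (s0, aabaaabaa, BYBY#) ⊢ (s1, abaaabaa, YBYBY#) ⊢ (s0, abaaabaa, BYBYBY#) ⊢ (s1, baaabaa, YBYBYBY#) ⊢ (s0, baaabaa, BYBYBYBY#)
No transition applies at (s0, baaabaa, BYBYBYBY#); input not fully consumed.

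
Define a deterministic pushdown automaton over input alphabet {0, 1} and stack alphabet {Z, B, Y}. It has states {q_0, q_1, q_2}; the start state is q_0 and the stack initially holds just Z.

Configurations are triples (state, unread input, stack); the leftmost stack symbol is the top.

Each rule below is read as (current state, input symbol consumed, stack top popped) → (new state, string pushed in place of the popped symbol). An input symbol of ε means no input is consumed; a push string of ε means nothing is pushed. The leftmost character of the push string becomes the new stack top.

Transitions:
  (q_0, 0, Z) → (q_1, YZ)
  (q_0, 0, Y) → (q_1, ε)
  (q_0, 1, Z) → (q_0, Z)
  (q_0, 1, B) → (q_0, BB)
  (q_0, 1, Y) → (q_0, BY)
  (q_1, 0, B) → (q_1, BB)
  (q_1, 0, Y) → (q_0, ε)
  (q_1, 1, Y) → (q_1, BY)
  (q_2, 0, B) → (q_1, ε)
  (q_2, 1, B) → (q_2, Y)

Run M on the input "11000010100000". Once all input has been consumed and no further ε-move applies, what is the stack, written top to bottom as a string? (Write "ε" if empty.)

(q_0, 11000010100000, Z)
  read 1, top Z: go to q_0, push Z → (q_0, 1000010100000, Z)
  read 1, top Z: go to q_0, push Z → (q_0, 000010100000, Z)
  read 0, top Z: go to q_1, push YZ → (q_1, 00010100000, YZ)
  read 0, top Y: go to q_0, push ε → (q_0, 0010100000, Z)
  read 0, top Z: go to q_1, push YZ → (q_1, 010100000, YZ)
  read 0, top Y: go to q_0, push ε → (q_0, 10100000, Z)
  read 1, top Z: go to q_0, push Z → (q_0, 0100000, Z)
  read 0, top Z: go to q_1, push YZ → (q_1, 100000, YZ)
  read 1, top Y: go to q_1, push BY → (q_1, 00000, BYZ)
  read 0, top B: go to q_1, push BB → (q_1, 0000, BBYZ)
  read 0, top B: go to q_1, push BB → (q_1, 000, BBBYZ)
  read 0, top B: go to q_1, push BB → (q_1, 00, BBBBYZ)
  read 0, top B: go to q_1, push BB → (q_1, 0, BBBBBYZ)
  read 0, top B: go to q_1, push BB → (q_1, ε, BBBBBBYZ)
All input consumed in state q_1 with stack BBBBBBYZ.

BBBBBBYZ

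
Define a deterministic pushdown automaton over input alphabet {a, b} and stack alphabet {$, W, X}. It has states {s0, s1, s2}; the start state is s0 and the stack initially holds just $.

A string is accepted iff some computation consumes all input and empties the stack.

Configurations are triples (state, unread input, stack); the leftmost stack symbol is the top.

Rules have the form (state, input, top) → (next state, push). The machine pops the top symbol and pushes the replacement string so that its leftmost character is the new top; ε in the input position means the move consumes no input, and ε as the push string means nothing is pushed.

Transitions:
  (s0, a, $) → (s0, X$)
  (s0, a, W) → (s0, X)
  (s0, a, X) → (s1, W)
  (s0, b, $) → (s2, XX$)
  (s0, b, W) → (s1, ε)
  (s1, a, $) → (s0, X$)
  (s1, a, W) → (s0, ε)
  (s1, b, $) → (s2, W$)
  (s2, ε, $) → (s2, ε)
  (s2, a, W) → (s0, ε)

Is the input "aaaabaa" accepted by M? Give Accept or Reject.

Reject

(s0, aaaabaa, $) ⊢ (s0, aaabaa, X$) ⊢ (s1, aabaa, W$) ⊢ (s0, abaa, $) ⊢ (s0, baa, X$)
No transition applies at (s0, baa, X$); input not fully consumed.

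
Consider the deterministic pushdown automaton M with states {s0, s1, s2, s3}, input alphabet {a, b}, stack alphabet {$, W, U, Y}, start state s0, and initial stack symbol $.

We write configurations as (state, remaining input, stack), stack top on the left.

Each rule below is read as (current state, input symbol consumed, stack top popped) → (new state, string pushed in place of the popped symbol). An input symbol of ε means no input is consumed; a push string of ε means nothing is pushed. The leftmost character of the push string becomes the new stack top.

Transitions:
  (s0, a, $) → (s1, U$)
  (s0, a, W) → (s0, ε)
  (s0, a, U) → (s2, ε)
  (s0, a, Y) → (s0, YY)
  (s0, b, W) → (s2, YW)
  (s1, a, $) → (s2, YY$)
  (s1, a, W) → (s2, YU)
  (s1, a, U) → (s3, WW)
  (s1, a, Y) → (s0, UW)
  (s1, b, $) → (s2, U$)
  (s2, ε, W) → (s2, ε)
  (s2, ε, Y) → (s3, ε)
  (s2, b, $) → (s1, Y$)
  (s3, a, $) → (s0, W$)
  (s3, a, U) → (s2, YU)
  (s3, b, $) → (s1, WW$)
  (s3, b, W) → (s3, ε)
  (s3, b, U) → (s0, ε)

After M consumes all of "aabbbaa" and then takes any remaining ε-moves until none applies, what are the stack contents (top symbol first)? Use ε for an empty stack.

(s0, aabbbaa, $) ⊢ (s1, abbbaa, U$) ⊢ (s3, bbbaa, WW$) ⊢ (s3, bbaa, W$) ⊢ (s3, baa, $) ⊢ (s1, aa, WW$) ⊢ (s2, a, YUW$) ⊢ (s3, a, UW$) ⊢ (s2, ε, YUW$) ⊢ (s3, ε, UW$)
All input consumed in state s3 with stack UW$.

UW$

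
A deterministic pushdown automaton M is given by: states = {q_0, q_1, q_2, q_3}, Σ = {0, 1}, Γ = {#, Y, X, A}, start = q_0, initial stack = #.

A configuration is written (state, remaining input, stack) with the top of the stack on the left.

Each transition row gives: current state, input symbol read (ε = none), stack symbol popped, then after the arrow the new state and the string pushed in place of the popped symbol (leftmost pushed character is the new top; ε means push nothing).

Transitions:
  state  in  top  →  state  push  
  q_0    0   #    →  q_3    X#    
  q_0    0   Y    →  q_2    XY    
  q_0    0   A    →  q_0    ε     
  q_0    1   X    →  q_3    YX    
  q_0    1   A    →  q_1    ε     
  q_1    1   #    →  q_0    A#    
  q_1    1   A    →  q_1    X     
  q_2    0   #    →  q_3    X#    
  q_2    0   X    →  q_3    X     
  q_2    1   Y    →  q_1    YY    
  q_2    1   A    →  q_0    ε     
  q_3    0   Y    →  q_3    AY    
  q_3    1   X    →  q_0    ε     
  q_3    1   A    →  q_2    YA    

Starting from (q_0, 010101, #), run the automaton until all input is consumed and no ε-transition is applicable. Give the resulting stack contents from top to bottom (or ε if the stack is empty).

#

(q_0, 010101, #)
  read 0, top #: go to q_3, push X# → (q_3, 10101, X#)
  read 1, top X: go to q_0, push ε → (q_0, 0101, #)
  read 0, top #: go to q_3, push X# → (q_3, 101, X#)
  read 1, top X: go to q_0, push ε → (q_0, 01, #)
  read 0, top #: go to q_3, push X# → (q_3, 1, X#)
  read 1, top X: go to q_0, push ε → (q_0, ε, #)
All input consumed in state q_0 with stack #.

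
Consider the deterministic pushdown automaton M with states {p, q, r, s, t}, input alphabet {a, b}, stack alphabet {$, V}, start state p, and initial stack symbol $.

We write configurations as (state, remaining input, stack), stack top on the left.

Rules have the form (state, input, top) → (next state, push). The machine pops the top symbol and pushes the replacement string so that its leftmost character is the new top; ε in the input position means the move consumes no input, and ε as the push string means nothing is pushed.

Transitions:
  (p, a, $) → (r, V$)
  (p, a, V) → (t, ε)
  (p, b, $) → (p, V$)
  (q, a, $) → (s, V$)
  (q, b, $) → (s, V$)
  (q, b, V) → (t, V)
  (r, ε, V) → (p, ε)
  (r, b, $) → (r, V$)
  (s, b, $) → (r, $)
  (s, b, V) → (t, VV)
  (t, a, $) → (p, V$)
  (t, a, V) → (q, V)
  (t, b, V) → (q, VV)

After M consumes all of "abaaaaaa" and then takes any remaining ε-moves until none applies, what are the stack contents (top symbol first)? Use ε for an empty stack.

(p, abaaaaaa, $)
  read a, top $: go to r, push V$ → (r, baaaaaa, V$)
  ε-move, top V: go to p, push ε → (p, baaaaaa, $)
  read b, top $: go to p, push V$ → (p, aaaaaa, V$)
  read a, top V: go to t, push ε → (t, aaaaa, $)
  read a, top $: go to p, push V$ → (p, aaaa, V$)
  read a, top V: go to t, push ε → (t, aaa, $)
  read a, top $: go to p, push V$ → (p, aa, V$)
  read a, top V: go to t, push ε → (t, a, $)
  read a, top $: go to p, push V$ → (p, ε, V$)
All input consumed in state p with stack V$.

V$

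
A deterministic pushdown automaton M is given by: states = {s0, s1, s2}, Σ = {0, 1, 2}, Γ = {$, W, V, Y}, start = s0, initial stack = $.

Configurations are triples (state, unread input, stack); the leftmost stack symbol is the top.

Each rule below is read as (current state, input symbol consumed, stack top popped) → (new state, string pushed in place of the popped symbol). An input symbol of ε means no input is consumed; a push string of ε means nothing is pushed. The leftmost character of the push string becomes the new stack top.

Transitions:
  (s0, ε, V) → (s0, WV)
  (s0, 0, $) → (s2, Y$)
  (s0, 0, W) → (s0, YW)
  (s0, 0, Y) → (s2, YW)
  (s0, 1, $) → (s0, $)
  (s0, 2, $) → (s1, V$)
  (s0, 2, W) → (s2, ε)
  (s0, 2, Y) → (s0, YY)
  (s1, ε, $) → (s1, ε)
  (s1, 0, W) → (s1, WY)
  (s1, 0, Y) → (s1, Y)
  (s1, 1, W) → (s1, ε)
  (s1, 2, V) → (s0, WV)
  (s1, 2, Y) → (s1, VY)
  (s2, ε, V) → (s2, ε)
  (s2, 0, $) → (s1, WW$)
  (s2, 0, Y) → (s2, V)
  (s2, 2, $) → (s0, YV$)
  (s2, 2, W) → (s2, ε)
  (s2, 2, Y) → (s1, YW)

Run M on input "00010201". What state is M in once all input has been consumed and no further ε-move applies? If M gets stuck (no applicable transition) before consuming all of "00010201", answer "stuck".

stuck

(s0, 00010201, $)
  read 0, top $: go to s2, push Y$ → (s2, 0010201, Y$)
  read 0, top Y: go to s2, push V → (s2, 010201, V$)
  ε-move, top V: go to s2, push ε → (s2, 010201, $)
  read 0, top $: go to s1, push WW$ → (s1, 10201, WW$)
  read 1, top W: go to s1, push ε → (s1, 0201, W$)
  read 0, top W: go to s1, push WY → (s1, 201, WY$)
No transition for (s1, 2, top W); M blocks with input 201 remaining.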